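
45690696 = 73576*621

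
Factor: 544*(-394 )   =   - 2^6*17^1 * 197^1 =- 214336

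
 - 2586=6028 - 8614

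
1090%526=38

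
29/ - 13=-29/13= -  2.23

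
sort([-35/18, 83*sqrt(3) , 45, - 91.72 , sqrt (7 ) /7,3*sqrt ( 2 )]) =[ - 91.72, - 35/18,sqrt (7)/7, 3*sqrt( 2),45 , 83 * sqrt(3)]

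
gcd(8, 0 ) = 8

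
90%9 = 0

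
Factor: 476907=3^1*71^1*2239^1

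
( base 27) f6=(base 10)411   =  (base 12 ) 2a3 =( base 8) 633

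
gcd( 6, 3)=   3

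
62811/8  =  62811/8  =  7851.38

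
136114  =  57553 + 78561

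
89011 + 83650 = 172661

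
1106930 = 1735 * 638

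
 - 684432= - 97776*7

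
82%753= 82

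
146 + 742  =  888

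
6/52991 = 6/52991 = 0.00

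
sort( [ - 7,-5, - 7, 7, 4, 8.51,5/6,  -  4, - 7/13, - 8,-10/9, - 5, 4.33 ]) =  [ - 8,  -  7, - 7, - 5, - 5, - 4, - 10/9, - 7/13,5/6,4, 4.33, 7, 8.51] 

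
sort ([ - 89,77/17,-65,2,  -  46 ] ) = [-89, - 65 ,- 46 , 2,77/17 ] 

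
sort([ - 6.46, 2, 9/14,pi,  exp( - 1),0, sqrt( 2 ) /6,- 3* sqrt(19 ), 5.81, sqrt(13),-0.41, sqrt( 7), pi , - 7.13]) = [  -  3*sqrt(19) , - 7.13, - 6.46, - 0.41,0,sqrt( 2 )/6, exp( - 1), 9/14, 2,sqrt( 7 ),  pi,pi,sqrt(13 ), 5.81]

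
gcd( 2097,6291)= 2097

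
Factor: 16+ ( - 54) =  -2^1*19^1 = -  38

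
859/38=859/38 = 22.61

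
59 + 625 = 684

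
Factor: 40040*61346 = 2456293840 = 2^4*5^1*7^1*11^1*13^1*37^1*829^1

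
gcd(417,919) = 1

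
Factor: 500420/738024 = 655/966=2^( - 1 )*3^( - 1 )*5^1*7^( - 1) * 23^( - 1 )*131^1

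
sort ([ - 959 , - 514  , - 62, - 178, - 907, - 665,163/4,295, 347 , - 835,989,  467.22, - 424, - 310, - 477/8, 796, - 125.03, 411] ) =[ - 959,-907,-835,-665 , - 514, - 424 , - 310, - 178, - 125.03 , - 62, - 477/8,163/4,295,347,411,467.22, 796,  989] 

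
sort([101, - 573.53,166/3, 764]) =[ - 573.53,  166/3,101,764]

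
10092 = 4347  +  5745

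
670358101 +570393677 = 1240751778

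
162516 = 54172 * 3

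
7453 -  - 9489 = 16942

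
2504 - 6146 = -3642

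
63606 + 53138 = 116744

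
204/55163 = 204/55163 = 0.00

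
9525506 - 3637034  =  5888472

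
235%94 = 47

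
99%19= 4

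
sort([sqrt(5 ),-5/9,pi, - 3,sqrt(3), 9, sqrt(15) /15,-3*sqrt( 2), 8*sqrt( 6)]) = [ - 3*sqrt(2 ),-3, - 5/9, sqrt( 15) /15, sqrt(3 ),sqrt( 5),pi, 9, 8 * sqrt( 6) ] 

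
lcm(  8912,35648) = 35648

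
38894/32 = 19447/16=   1215.44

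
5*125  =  625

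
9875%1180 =435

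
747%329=89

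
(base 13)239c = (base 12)2AB2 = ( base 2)1001110100110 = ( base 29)5SD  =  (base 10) 5030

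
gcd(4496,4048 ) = 16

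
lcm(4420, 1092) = 92820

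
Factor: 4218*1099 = 2^1*3^1 * 7^1*19^1*37^1*157^1 = 4635582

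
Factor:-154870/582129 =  -2^1*3^(-2)*5^1*17^1 * 71^(-1 ) = - 170/639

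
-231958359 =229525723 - 461484082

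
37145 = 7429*5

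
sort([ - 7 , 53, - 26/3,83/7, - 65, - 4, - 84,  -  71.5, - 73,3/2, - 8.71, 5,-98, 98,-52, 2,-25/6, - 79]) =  [ - 98 , - 84, - 79, - 73, - 71.5, - 65, - 52, - 8.71, - 26/3, - 7, - 25/6, - 4, 3/2, 2, 5, 83/7,  53, 98]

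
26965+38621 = 65586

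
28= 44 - 16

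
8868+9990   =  18858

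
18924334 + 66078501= 85002835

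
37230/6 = 6205 = 6205.00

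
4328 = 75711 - 71383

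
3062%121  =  37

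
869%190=109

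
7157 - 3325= 3832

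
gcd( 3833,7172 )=1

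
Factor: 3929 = 3929^1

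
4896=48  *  102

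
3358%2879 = 479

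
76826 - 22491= 54335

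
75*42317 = 3173775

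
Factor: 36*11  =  2^2*3^2*11^1 = 396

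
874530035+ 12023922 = 886553957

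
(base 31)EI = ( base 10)452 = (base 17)19A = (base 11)381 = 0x1C4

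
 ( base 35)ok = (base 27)14N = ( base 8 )1534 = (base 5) 11420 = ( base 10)860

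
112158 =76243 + 35915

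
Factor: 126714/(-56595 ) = -862/385 = -2^1* 5^ (-1) * 7^( - 1) * 11^ ( - 1 )*431^1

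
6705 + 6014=12719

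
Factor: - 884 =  - 2^2*13^1*17^1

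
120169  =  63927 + 56242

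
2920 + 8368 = 11288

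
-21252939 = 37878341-59131280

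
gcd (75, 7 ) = 1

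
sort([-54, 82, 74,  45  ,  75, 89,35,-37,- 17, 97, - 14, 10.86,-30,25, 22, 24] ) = [ - 54, - 37,  -  30, - 17, - 14,10.86, 22, 24,25,35, 45,  74, 75, 82 , 89 , 97]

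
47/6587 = 47/6587= 0.01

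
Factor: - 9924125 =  - 5^3*79393^1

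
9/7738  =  9/7738=0.00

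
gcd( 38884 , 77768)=38884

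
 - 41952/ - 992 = 42 + 9/31 =42.29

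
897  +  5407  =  6304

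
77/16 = 4 + 13/16 = 4.81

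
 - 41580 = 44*(  -  945)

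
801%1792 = 801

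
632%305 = 22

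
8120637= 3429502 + 4691135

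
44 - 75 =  - 31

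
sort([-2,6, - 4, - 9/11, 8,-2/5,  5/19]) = [-4, - 2, - 9/11,-2/5,5/19,6, 8 ]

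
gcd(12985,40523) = 49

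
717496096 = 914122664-196626568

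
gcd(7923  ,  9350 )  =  1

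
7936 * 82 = 650752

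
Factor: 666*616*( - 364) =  - 149333184= - 2^6 * 3^2*7^2*11^1*13^1*37^1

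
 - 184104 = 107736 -291840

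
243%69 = 36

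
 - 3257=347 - 3604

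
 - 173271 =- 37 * 4683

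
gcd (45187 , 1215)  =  1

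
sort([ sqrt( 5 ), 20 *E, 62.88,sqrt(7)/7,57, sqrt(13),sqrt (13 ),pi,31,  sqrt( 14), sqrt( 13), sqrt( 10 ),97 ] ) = [ sqrt(7)/7, sqrt ( 5) , pi,sqrt( 10 ),sqrt( 13), sqrt( 13),sqrt(13 ),sqrt( 14),31, 20 * E,57, 62.88, 97 ]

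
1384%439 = 67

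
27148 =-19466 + 46614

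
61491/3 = 20497 = 20497.00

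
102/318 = 17/53 = 0.32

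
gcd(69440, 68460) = 140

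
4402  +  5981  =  10383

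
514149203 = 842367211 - 328218008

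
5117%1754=1609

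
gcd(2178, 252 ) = 18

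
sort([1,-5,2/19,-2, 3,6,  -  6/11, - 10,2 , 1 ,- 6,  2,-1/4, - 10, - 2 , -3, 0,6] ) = [-10, - 10,-6 ,-5 , - 3, - 2, - 2, - 6/11, - 1/4, 0,  2/19, 1 , 1  ,  2,  2,3,6 , 6] 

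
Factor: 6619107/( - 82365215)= - 3^1*5^( - 1)  *11^1*127^ ( - 1 )*151^( - 1 )*859^( - 1)*200579^1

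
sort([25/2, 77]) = [ 25/2, 77 ] 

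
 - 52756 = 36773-89529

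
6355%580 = 555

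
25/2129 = 25/2129 = 0.01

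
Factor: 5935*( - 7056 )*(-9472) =396662353920= 2^12 * 3^2*5^1 * 7^2*37^1*1187^1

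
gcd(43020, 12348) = 36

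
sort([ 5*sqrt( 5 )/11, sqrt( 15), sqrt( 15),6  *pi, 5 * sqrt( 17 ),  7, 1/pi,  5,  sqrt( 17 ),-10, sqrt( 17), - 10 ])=[ - 10,  -  10 , 1/pi , 5*sqrt( 5)/11,sqrt( 15),sqrt( 15 ), sqrt(17 ),sqrt ( 17), 5, 7, 6 *pi  ,  5*sqrt( 17 )] 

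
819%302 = 215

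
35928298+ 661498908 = 697427206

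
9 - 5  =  4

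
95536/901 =95536/901 =106.03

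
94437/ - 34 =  - 94437/34  =  -2777.56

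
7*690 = 4830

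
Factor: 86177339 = 3833^1*22483^1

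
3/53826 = 1/17942= 0.00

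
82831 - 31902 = 50929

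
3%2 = 1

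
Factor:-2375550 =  - 2^1*3^2*5^2*5279^1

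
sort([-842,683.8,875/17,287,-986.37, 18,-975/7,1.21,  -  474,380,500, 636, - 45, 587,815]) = [-986.37, -842,  -  474,  -  975/7,- 45,1.21, 18, 875/17,287 , 380, 500,587,636,683.8,815]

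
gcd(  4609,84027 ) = 1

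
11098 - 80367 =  - 69269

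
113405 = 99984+13421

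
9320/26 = 358 + 6/13  =  358.46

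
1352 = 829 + 523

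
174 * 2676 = 465624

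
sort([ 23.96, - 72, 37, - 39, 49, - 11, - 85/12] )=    [  -  72,-39  ,- 11 , - 85/12, 23.96,37, 49 ]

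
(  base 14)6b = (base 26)3h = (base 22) 47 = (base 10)95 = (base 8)137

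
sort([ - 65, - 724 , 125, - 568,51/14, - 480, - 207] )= [-724, - 568, - 480 , - 207, - 65 , 51/14,  125] 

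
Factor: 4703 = 4703^1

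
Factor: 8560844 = 2^2*499^1*4289^1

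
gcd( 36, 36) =36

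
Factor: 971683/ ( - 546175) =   -  5^( - 2) * 7^( -1)*3121^ ( - 1)*971683^1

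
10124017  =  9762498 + 361519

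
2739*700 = 1917300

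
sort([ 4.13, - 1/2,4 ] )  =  [ - 1/2, 4,4.13] 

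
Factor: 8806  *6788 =59775128 = 2^3 * 7^1*17^1*37^1*1697^1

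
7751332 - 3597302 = 4154030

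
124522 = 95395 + 29127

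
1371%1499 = 1371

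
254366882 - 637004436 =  - 382637554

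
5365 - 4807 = 558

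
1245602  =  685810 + 559792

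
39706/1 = 39706 = 39706.00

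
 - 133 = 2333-2466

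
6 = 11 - 5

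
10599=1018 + 9581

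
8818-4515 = 4303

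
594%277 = 40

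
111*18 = 1998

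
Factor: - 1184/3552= -1/3 = - 3^ ( - 1 )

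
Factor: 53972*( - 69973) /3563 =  - 2^2*7^ ( - 1)*103^1*131^1  *  167^1*419^1*509^(-1 ) = - 3776582756/3563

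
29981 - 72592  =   - 42611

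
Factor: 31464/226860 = 2^1*3^1 * 5^( -1)*23^1 * 199^ ( - 1) = 138/995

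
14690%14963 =14690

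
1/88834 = 1/88834 =0.00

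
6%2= 0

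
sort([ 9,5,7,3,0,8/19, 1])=[ 0,8/19,1 , 3,5,7,9 ]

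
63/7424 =63/7424 =0.01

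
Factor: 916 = 2^2*229^1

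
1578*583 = 919974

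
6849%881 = 682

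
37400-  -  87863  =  125263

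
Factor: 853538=2^1*7^1 * 41^1*1487^1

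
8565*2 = 17130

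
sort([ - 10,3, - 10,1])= [- 10,  -  10, 1, 3] 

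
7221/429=2407/143 = 16.83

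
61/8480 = 61/8480 = 0.01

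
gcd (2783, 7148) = 1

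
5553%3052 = 2501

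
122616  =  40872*3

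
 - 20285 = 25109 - 45394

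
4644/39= 1548/13  =  119.08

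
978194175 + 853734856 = 1831929031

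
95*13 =1235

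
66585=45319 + 21266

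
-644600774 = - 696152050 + 51551276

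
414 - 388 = 26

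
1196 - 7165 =-5969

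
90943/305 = 90943/305  =  298.17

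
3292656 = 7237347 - 3944691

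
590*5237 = 3089830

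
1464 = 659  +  805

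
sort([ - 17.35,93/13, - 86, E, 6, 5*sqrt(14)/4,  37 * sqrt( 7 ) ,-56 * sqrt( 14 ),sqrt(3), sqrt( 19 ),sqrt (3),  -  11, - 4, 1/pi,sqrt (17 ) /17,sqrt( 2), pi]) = [- 56*sqrt( 14 ), - 86,  -  17.35, -11, - 4,sqrt(17) /17,1/pi,  sqrt( 2), sqrt( 3 ),sqrt( 3),E,pi,sqrt( 19), 5*sqrt( 14 ) /4,6,93/13, 37 * sqrt ( 7)] 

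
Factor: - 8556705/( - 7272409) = 3^3*5^1*241^1*263^1*7272409^( - 1 ) 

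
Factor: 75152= 2^4 * 7^1 * 11^1*61^1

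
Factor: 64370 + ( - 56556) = 2^1 *3907^1=   7814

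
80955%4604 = 2687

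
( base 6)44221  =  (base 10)6133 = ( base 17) 143D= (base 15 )1c3d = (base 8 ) 13765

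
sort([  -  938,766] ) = [ - 938, 766]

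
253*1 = 253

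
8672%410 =62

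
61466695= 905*67919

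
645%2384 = 645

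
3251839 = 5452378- 2200539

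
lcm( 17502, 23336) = 70008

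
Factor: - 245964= - 2^2* 3^1 * 103^1*199^1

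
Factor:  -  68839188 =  - 2^2*3^1*11^1  *17^1 * 30677^1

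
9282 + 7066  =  16348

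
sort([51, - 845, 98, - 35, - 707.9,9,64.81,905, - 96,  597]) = [ - 845, - 707.9, - 96,-35,9, 51,64.81,98,597,905]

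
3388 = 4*847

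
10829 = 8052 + 2777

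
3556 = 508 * 7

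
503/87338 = 503/87338 = 0.01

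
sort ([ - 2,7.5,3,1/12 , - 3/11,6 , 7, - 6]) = [ - 6, - 2,-3/11,  1/12, 3, 6,7,7.5]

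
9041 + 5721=14762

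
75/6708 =25/2236  =  0.01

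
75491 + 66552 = 142043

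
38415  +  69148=107563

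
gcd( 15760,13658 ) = 2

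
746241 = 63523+682718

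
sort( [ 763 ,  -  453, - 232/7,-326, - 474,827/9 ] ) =[- 474, - 453, - 326,-232/7, 827/9,763]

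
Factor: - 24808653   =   - 3^3 * 918839^1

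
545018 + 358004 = 903022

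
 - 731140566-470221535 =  - 1201362101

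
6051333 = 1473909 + 4577424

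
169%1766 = 169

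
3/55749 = 1/18583 = 0.00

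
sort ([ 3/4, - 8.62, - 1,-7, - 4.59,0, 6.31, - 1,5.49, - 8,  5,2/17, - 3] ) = [ - 8.62, - 8, - 7,-4.59,-3, - 1, - 1 , 0, 2/17 , 3/4 , 5,5.49, 6.31] 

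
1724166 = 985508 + 738658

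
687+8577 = 9264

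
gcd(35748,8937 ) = 8937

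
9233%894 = 293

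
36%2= 0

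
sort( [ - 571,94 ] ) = [ - 571, 94] 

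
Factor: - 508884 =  - 2^2*3^1 * 42407^1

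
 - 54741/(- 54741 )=1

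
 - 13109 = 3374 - 16483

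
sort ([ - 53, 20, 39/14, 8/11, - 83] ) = [ - 83 ,-53,8/11,39/14 , 20]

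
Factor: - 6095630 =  - 2^1 * 5^1*389^1*1567^1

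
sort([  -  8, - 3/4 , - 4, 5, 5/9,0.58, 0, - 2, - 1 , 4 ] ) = [-8, - 4, - 2,  -  1,-3/4, 0, 5/9, 0.58, 4, 5 ] 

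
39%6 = 3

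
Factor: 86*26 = 2^2 * 13^1*43^1= 2236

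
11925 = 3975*3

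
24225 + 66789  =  91014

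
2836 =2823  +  13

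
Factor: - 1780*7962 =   -  14172360 = - 2^3*3^1*5^1*89^1*1327^1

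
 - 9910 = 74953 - 84863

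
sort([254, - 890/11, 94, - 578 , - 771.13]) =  [ - 771.13, - 578, - 890/11, 94 , 254] 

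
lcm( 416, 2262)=36192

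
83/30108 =83/30108= 0.00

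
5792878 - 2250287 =3542591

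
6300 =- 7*( - 900) 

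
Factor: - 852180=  - 2^2 * 3^1*5^1*7^1*2029^1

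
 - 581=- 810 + 229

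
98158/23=4267+17/23 = 4267.74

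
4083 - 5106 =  -1023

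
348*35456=12338688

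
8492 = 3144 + 5348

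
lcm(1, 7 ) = 7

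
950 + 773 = 1723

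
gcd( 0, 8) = 8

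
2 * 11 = 22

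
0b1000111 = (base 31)29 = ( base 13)56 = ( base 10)71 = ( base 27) 2h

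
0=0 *( - 571 ) 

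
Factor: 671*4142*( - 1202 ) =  - 3340696964 =- 2^2 *11^1*19^1*61^1* 109^1*601^1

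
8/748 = 2/187 =0.01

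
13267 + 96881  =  110148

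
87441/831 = 105 +62/277 = 105.22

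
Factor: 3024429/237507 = 1008143/79169 = 17^( - 1)*919^1 * 1097^1*4657^( - 1)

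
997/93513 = 997/93513 = 0.01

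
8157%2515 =612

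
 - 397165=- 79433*5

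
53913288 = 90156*598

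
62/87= 62/87 = 0.71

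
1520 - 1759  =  - 239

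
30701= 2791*11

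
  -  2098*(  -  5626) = 11803348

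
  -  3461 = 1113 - 4574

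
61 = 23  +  38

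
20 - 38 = - 18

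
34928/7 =34928/7 = 4989.71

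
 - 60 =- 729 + 669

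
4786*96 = 459456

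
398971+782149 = 1181120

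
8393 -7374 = 1019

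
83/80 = 83/80 = 1.04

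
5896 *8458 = 49868368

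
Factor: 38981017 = 17^1 * 29^1*37^1*2137^1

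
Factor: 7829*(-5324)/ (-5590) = 2^1*5^(  -  1)*11^3*13^( -1)*43^(-1)*7829^1 = 20840798/2795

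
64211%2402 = 1759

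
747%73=17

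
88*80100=7048800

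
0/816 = 0 = 0.00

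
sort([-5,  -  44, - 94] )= [-94, - 44, - 5 ] 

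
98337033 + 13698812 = 112035845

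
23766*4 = 95064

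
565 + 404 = 969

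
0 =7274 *0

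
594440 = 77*7720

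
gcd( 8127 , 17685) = 27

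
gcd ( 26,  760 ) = 2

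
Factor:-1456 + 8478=2^1*3511^1 =7022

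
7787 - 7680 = 107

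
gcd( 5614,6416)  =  802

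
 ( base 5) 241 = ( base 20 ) 3b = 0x47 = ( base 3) 2122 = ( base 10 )71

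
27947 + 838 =28785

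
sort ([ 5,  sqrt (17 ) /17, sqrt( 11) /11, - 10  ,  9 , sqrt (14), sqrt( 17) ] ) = [ - 10,sqrt( 17)/17,sqrt( 11) /11 , sqrt ( 14 ),sqrt( 17 ),  5, 9 ]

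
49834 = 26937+22897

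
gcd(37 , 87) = 1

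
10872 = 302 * 36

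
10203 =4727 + 5476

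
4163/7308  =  4163/7308 = 0.57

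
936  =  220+716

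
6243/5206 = 6243/5206  =  1.20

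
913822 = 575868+337954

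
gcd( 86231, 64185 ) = 1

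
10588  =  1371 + 9217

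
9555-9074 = 481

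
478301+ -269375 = 208926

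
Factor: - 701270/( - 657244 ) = 350635/328622  =  2^( - 1 ) * 5^1*7^( - 1 ) * 23^1*3049^1*23473^( - 1)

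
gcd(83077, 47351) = 1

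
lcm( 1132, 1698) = 3396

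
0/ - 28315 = 0/1=- 0.00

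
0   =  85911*0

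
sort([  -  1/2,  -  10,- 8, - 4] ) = [-10, -8,-4, - 1/2]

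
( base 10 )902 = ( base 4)32012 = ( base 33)rb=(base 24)1de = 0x386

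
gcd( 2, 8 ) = 2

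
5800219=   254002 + 5546217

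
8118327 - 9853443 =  - 1735116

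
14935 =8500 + 6435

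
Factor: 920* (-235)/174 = - 108100/87  =  - 2^2*3^( - 1)*5^2*23^1*29^(- 1 ) * 47^1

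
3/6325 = 3/6325= 0.00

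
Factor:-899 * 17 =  - 17^1*29^1*31^1= - 15283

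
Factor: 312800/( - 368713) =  - 800/943=- 2^5*5^2*23^( - 1 )*41^( - 1) 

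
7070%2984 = 1102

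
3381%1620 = 141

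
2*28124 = 56248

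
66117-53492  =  12625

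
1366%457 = 452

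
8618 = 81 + 8537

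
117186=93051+24135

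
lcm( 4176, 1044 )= 4176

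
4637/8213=4637/8213 = 0.56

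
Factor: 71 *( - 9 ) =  - 3^2*71^1=- 639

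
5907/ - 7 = -5907/7 = -843.86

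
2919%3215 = 2919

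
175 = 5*35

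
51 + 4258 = 4309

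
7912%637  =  268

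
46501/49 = 949 = 949.00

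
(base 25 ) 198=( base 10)858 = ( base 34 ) P8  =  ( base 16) 35a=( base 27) 14L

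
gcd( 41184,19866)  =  66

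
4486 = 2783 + 1703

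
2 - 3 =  - 1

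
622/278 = 311/139 = 2.24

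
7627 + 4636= 12263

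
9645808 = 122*79064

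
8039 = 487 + 7552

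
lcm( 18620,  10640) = 74480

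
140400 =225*624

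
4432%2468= 1964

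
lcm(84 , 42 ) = 84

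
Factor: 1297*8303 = 10768991= 19^2 * 23^1 * 1297^1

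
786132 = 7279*108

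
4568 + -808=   3760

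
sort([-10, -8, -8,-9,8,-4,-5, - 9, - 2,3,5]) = [ - 10, - 9  , - 9, - 8,-8,-5, - 4,-2,3,5,  8 ] 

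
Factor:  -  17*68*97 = -112132 = - 2^2*17^2*97^1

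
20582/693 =20582/693 = 29.70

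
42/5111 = 42/5111= 0.01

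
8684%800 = 684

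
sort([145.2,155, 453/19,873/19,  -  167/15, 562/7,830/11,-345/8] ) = [-345/8, - 167/15,453/19,873/19, 830/11,562/7, 145.2 , 155] 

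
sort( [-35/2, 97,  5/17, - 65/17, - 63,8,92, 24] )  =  [ - 63, - 35/2, - 65/17,5/17, 8, 24, 92,97]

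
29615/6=4935  +  5/6 = 4935.83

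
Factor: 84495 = 3^1*5^1*43^1*131^1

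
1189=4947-3758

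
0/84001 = 0= 0.00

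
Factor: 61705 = 5^1*7^1*41^1*43^1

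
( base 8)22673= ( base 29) be2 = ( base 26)e7d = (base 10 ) 9659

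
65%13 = 0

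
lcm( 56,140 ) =280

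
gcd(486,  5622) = 6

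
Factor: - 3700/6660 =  - 3^( - 2) * 5^1 = - 5/9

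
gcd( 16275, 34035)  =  15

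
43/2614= 43/2614= 0.02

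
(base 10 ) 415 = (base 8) 637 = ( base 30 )dp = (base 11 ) 348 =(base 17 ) 177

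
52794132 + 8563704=61357836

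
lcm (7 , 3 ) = 21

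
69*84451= 5827119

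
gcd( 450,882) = 18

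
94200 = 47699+46501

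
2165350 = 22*98425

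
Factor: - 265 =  - 5^1*53^1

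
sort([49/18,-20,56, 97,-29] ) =[ - 29,-20,49/18,56, 97 ]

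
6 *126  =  756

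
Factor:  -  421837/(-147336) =2^(-3 )*3^( - 1 ) *7^( - 1)*13^1*37^1=481/168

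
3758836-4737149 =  - 978313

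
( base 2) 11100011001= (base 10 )1817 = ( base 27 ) 2D8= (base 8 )3431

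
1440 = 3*480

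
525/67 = 525/67= 7.84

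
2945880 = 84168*35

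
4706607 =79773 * 59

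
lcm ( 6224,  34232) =68464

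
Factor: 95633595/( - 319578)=-2^(-1)*3^2 *5^1 *7^ ( - 2)*113^1*1087^(-1)*6269^1 = - 31877865/106526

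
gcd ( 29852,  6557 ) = 1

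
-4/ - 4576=1/1144= 0.00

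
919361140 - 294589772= 624771368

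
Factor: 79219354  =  2^1*17^1 * 1373^1 *1697^1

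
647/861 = 647/861 = 0.75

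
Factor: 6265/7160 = 7/8 = 2^( - 3 ) * 7^1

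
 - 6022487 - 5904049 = - 11926536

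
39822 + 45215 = 85037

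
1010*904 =913040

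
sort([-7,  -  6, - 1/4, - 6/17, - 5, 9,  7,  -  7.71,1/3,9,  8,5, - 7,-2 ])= [ - 7.71, - 7, - 7,-6, - 5,- 2, - 6/17, - 1/4, 1/3,  5, 7, 8,9,9] 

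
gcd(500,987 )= 1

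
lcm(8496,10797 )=518256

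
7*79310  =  555170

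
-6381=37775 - 44156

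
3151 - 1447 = 1704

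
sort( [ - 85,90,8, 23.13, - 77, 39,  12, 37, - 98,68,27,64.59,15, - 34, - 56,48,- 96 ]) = [ - 98, - 96, -85, -77, - 56,-34, 8,12,15,23.13,27,  37,39,  48, 64.59,68,90] 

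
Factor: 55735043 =7^1*13^1*197^1*3109^1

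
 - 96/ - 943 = 96/943 = 0.10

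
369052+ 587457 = 956509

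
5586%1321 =302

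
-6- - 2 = -4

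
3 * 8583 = 25749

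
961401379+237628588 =1199029967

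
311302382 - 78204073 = 233098309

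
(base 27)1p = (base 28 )1O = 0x34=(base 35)1h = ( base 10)52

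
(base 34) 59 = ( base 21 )8b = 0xB3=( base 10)179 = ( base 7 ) 344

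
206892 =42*4926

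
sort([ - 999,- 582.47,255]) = [  -  999, - 582.47,255]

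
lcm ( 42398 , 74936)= 3222248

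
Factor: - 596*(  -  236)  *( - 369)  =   - 2^4*3^2 * 41^1*59^1*149^1 = -51902064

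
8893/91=8893/91 = 97.73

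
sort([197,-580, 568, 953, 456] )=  [ - 580 , 197, 456,568, 953]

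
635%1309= 635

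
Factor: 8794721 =13^1*167^1*4051^1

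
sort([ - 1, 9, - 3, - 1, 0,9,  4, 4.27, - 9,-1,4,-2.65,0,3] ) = [-9, -3, - 2.65, - 1, - 1 , - 1, 0, 0, 3, 4,4 , 4.27,9, 9] 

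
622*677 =421094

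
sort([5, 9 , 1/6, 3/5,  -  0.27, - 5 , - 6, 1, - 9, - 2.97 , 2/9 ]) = [ - 9, - 6, - 5, - 2.97, - 0.27, 1/6, 2/9,3/5,1,5 , 9 ]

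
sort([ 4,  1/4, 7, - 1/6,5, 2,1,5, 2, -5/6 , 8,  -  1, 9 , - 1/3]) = [- 1 , - 5/6, -1/3, - 1/6,1/4, 1,2,  2, 4 , 5,5 , 7, 8, 9 ]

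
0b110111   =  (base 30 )1P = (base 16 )37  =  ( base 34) 1L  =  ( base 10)55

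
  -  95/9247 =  - 95/9247 = - 0.01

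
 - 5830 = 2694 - 8524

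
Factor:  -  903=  - 3^1*7^1*43^1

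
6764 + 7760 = 14524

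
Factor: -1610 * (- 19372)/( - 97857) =-2^3 *3^( - 2) * 5^1 * 7^1 * 23^1*29^1*83^( - 1)* 131^( - 1)*167^1  =  - 31188920/97857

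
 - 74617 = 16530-91147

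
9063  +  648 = 9711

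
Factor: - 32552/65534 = -16276/32767 =- 2^2*7^( - 1 ) * 13^1 * 31^ ( -1)*151^( -1)*313^1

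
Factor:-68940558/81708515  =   - 2^1*3^5*5^( - 1 )*7^(  -  1 )*29^( - 1 )*79^(-1)*1019^( - 1 )*141853^1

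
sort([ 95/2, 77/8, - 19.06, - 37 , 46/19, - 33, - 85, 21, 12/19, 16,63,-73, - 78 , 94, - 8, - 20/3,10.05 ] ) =[  -  85  , - 78, - 73, - 37, - 33, - 19.06, - 8,-20/3, 12/19, 46/19, 77/8, 10.05,16, 21,95/2,63,94]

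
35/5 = 7 = 7.00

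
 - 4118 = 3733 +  - 7851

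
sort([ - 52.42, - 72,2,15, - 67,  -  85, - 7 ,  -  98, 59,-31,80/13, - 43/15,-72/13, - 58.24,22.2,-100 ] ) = [ - 100, - 98, - 85, - 72 ,  -  67,  -  58.24, - 52.42, - 31,-7, - 72/13, - 43/15, 2, 80/13,15,22.2, 59]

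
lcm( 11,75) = 825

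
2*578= 1156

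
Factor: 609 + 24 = 3^1 *211^1  =  633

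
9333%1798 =343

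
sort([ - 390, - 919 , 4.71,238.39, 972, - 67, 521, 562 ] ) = [ - 919, -390 , - 67,  4.71, 238.39 , 521, 562,972]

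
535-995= - 460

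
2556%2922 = 2556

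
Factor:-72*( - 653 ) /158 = 2^2*3^2 * 79^(-1)*653^1 = 23508/79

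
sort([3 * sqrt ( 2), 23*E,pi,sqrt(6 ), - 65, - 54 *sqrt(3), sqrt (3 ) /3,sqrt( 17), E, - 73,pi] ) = [ - 54*sqrt (3), - 73,-65, sqrt( 3 ) /3, sqrt (6), E, pi,pi,sqrt( 17),3*sqrt(2),23*  E ]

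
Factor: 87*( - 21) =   -  1827  =  - 3^2*7^1* 29^1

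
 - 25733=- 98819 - -73086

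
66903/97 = 689 + 70/97  =  689.72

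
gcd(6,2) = 2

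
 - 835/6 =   -  835/6 = -139.17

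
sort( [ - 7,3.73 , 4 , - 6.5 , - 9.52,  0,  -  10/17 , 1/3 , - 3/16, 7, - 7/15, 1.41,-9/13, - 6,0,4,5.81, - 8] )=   [ - 9.52 ,  -  8 , - 7, - 6.5, - 6, - 9/13 ,-10/17, - 7/15, - 3/16 , 0 , 0, 1/3, 1.41 , 3.73, 4,4,5.81, 7]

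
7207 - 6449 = 758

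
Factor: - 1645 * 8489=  - 5^1*7^1*13^1*47^1*653^1=- 13964405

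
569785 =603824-34039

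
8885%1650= 635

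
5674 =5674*1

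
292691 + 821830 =1114521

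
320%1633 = 320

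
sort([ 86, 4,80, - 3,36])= [ - 3, 4,36, 80,  86]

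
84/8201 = 84/8201= 0.01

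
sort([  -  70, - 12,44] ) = [ - 70, - 12,44 ] 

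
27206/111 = 245 + 11/111 = 245.10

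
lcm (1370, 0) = 0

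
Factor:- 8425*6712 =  - 56548600=- 2^3*5^2 * 337^1*839^1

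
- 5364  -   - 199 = -5165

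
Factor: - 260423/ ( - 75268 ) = 2^(-2 )*17^1*31^ (-1)*607^ ( - 1)*15319^1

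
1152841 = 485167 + 667674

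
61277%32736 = 28541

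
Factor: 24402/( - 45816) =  - 2^ (-2 )*7^2 * 23^( - 1 ) = -49/92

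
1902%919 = 64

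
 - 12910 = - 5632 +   -  7278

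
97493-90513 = 6980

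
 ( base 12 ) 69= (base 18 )49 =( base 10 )81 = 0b1010001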